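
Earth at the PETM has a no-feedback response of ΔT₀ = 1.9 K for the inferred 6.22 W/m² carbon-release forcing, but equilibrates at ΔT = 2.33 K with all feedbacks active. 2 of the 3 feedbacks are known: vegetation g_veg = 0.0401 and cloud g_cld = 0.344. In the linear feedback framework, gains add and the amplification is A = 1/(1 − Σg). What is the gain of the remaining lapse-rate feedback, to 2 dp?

Amplification A = ΔT/ΔT₀ = 2.33/1.9 = 1.226.
Total gain g = 1 − 1/A = 1 − 1/1.226 = 0.1843.
Known gains sum to 0.0401 + 0.344 = 0.3841.
g_lr = 0.1843 − 0.3841 = -0.20.

-0.20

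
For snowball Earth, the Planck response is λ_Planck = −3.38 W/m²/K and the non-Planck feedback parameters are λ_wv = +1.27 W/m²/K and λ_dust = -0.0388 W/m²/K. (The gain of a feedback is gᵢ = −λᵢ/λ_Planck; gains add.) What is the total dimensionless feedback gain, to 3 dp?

0.364

Convert to gains: g_wv = 1.27/3.38 = 0.3757; g_dust = -0.0388/3.38 = -0.01148.
Total gain g = 0.36422.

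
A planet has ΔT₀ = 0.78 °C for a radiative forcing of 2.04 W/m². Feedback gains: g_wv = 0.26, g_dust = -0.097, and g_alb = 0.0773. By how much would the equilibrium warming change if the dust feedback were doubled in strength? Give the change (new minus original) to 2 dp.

Original: g = 0.2403, ΔT = 0.78/(1−0.2403) = 1.0267 °C.
With doubled dust: g' = 0.1433, ΔT' = 0.78/(1−0.1433) = 0.9105 °C.
Change = 0.9105 − 1.0267 = -0.12 °C.

-0.12 °C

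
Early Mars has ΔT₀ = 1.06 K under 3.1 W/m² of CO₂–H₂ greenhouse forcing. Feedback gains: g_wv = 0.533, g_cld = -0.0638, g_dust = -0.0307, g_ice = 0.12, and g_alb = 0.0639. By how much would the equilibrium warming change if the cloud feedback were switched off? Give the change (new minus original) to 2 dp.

0.57 K

Original: g = 0.6224, ΔT = 1.06/(1−0.6224) = 2.8072 K.
Without cloud: g' = 0.6862, ΔT' = 1.06/(1−0.6862) = 3.3779 K.
Change = 3.3779 − 2.8072 = 0.57 K.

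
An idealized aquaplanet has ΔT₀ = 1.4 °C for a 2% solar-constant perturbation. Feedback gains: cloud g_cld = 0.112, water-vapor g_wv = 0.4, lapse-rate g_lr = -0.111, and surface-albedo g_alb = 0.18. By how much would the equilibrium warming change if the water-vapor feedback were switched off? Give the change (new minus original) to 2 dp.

-1.63 °C

Original: g = 0.581, ΔT = 1.4/(1−0.581) = 3.3413 °C.
Without water-vapor: g' = 0.181, ΔT' = 1.4/(1−0.181) = 1.7094 °C.
Change = 1.7094 − 3.3413 = -1.63 °C.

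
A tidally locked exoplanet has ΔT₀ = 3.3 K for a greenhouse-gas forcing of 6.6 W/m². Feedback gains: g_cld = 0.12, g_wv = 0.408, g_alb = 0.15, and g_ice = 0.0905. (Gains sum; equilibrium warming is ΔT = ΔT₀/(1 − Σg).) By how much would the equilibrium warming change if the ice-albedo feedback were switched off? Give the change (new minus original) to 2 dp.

Original: g = 0.7685, ΔT = 3.3/(1−0.7685) = 14.2549 K.
Without ice-albedo: g' = 0.678, ΔT' = 3.3/(1−0.678) = 10.2484 K.
Change = 10.2484 − 14.2549 = -4.01 K.

-4.01 K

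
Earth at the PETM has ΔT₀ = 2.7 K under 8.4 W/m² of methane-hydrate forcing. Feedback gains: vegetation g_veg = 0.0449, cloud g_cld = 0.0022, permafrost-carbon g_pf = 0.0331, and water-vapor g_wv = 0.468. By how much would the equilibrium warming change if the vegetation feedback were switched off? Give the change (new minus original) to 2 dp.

-0.54 K

Original: g = 0.5482, ΔT = 2.7/(1−0.5482) = 5.9761 K.
Without vegetation: g' = 0.5033, ΔT' = 2.7/(1−0.5033) = 5.4359 K.
Change = 5.4359 − 5.9761 = -0.54 K.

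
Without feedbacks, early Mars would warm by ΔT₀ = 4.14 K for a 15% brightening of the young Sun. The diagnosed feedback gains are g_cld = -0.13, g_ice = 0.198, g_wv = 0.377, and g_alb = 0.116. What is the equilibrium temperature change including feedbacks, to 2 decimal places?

9.43 K

Total gain g = -0.13 + 0.198 + 0.377 + 0.116 = 0.561.
Amplification A = 1/(1 − 0.561) = 2.278.
ΔT = 4.14 × 2.278 = 9.43 K.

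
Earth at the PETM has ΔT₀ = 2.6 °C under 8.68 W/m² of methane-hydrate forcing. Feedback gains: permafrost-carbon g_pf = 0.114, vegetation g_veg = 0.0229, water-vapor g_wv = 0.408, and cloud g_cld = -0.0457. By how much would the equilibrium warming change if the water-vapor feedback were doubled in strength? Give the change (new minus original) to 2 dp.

Original: g = 0.4992, ΔT = 2.6/(1−0.4992) = 5.1917 °C.
With doubled water-vapor: g' = 0.9072, ΔT' = 2.6/(1−0.9072) = 28.0172 °C.
Change = 28.0172 − 5.1917 = 22.83 °C.

22.83 °C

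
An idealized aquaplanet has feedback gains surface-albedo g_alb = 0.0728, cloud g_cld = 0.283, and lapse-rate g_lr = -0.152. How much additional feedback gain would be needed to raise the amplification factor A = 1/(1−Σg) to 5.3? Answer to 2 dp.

Current total gain = 0.2038.
Target gain for A = 5.3: g* = 1 − 1/5.3 = 0.8113.
Additional gain needed = 0.8113 − 0.2038 = 0.61.

0.61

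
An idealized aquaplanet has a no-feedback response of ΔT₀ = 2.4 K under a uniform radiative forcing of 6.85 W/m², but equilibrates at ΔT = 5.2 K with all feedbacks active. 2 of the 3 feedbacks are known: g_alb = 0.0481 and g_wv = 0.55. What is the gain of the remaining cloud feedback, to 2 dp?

-0.06

Amplification A = ΔT/ΔT₀ = 5.2/2.4 = 2.167.
Total gain g = 1 − 1/A = 1 − 1/2.167 = 0.5385.
Known gains sum to 0.0481 + 0.55 = 0.5981.
g_cld = 0.5385 − 0.5981 = -0.06.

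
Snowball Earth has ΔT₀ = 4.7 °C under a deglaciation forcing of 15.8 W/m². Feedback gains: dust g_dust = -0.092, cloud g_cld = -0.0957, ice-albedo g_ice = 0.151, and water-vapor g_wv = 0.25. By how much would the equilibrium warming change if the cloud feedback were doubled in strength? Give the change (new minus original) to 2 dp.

-0.65 °C

Original: g = 0.2133, ΔT = 4.7/(1−0.2133) = 5.9743 °C.
With doubled cloud: g' = 0.1176, ΔT' = 4.7/(1−0.1176) = 5.3264 °C.
Change = 5.3264 − 5.9743 = -0.65 °C.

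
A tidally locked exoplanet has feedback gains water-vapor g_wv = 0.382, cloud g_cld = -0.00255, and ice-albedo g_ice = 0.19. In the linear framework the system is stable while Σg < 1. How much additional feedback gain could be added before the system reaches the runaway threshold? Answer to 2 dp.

Current total gain = 0.382 − 0.00255 + 0.19 = 0.56945.
Margin to runaway = 1 − 0.56945 = 0.43.

0.43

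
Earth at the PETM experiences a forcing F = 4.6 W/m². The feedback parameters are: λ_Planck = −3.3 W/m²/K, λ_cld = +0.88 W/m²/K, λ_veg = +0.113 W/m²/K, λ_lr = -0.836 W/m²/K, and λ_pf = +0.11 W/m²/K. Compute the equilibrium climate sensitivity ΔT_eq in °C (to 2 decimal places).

Net feedback parameter λ = (−3.3) + (+0.88) + (+0.113) + (-0.836) + (+0.11) = -3.033 W/m²/K.
ΔT = −F/λ = −4.6/(-3.033) = 1.52 °C.

1.52 °C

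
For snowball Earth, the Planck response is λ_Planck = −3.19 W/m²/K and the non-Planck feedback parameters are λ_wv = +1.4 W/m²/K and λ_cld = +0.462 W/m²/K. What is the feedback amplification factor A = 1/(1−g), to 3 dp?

Convert to gains: g_wv = 1.4/3.19 = 0.4389; g_cld = 0.462/3.19 = 0.1448.
Total gain g = 0.5837.
A = 1/(1 − 0.5837) = 2.402.

2.402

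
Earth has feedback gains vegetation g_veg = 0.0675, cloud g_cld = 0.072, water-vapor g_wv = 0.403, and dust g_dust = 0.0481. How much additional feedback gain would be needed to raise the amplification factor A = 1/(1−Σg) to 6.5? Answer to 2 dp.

Current total gain = 0.5906.
Target gain for A = 6.5: g* = 1 − 1/6.5 = 0.8462.
Additional gain needed = 0.8462 − 0.5906 = 0.26.

0.26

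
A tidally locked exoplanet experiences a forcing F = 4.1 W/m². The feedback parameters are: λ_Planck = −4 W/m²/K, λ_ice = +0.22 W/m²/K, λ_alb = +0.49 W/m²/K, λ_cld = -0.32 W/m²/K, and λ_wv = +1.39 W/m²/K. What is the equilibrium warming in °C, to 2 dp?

1.85 °C

Net feedback parameter λ = (−4) + (+0.22) + (+0.49) + (-0.32) + (+1.39) = -2.22 W/m²/K.
ΔT = −F/λ = −4.1/(-2.22) = 1.85 °C.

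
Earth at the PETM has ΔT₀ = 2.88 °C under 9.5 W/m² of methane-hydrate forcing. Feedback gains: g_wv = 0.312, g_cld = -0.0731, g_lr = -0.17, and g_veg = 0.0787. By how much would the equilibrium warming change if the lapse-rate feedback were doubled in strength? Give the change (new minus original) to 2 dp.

Original: g = 0.1476, ΔT = 2.88/(1−0.1476) = 3.3787 °C.
With doubled lapse-rate: g' = -0.0224, ΔT' = 2.88/(1+0.0224) = 2.8169 °C.
Change = 2.8169 − 3.3787 = -0.56 °C.

-0.56 °C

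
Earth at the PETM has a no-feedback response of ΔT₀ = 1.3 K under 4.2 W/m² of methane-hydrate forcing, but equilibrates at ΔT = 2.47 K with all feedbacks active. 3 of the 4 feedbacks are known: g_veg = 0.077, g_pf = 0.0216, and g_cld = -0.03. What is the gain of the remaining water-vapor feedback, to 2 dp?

0.41

Amplification A = ΔT/ΔT₀ = 2.47/1.3 = 1.9.
Total gain g = 1 − 1/A = 1 − 1/1.9 = 0.4737.
Known gains sum to 0.077 + 0.0216 − 0.03 = 0.0686.
g_wv = 0.4737 − 0.0686 = 0.41.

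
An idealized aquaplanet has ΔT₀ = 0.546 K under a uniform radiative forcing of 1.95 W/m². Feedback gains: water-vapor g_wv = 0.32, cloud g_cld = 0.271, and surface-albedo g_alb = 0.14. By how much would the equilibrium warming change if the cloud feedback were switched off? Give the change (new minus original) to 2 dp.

-1.02 K

Original: g = 0.731, ΔT = 0.546/(1−0.731) = 2.0297 K.
Without cloud: g' = 0.46, ΔT' = 0.546/(1−0.46) = 1.0111 K.
Change = 1.0111 − 2.0297 = -1.02 K.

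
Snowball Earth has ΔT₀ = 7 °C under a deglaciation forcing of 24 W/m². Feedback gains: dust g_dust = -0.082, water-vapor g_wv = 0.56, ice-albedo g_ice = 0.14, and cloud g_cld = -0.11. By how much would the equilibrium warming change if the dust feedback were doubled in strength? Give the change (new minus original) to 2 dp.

Original: g = 0.508, ΔT = 7/(1−0.508) = 14.2276 °C.
With doubled dust: g' = 0.426, ΔT' = 7/(1−0.426) = 12.1951 °C.
Change = 12.1951 − 14.2276 = -2.03 °C.

-2.03 °C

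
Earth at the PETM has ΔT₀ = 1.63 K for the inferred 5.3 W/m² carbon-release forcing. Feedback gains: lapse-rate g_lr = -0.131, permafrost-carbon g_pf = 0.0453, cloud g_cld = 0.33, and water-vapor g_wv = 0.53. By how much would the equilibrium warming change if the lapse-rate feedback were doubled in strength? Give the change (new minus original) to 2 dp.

-2.65 K

Original: g = 0.7743, ΔT = 1.63/(1−0.7743) = 7.2220 K.
With doubled lapse-rate: g' = 0.6433, ΔT' = 1.63/(1−0.6433) = 4.5697 K.
Change = 4.5697 − 7.2220 = -2.65 K.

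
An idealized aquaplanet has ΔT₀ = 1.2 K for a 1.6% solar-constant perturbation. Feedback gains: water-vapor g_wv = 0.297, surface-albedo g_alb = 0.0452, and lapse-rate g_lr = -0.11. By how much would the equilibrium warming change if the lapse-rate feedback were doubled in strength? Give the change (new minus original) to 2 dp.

-0.20 K

Original: g = 0.2322, ΔT = 1.2/(1−0.2322) = 1.5629 K.
With doubled lapse-rate: g' = 0.1222, ΔT' = 1.2/(1−0.1222) = 1.3671 K.
Change = 1.3671 − 1.5629 = -0.20 K.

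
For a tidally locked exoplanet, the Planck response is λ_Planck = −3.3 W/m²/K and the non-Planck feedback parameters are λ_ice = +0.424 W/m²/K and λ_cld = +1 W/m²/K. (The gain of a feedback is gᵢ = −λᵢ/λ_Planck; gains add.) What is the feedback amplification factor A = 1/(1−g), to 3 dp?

Convert to gains: g_ice = 0.424/3.3 = 0.1285; g_cld = 1/3.3 = 0.303.
Total gain g = 0.4315.
A = 1/(1 − 0.4315) = 1.759.

1.759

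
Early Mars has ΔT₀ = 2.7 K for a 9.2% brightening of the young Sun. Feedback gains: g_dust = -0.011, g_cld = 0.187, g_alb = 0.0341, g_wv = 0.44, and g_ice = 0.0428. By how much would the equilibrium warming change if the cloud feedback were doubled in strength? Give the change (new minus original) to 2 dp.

13.69 K

Original: g = 0.6929, ΔT = 2.7/(1−0.6929) = 8.7919 K.
With doubled cloud: g' = 0.8799, ΔT' = 2.7/(1−0.8799) = 22.4813 K.
Change = 22.4813 − 8.7919 = 13.69 K.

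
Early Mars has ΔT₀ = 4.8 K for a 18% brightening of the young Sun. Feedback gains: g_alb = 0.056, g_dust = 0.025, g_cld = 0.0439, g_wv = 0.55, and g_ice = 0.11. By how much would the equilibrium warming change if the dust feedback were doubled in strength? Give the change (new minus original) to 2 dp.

2.93 K

Original: g = 0.7849, ΔT = 4.8/(1−0.7849) = 22.3152 K.
With doubled dust: g' = 0.8099, ΔT' = 4.8/(1−0.8099) = 25.2499 K.
Change = 25.2499 − 22.3152 = 2.93 K.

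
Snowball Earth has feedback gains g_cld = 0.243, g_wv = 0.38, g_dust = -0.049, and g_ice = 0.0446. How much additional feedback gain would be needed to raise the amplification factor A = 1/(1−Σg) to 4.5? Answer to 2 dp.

0.16

Current total gain = 0.6186.
Target gain for A = 4.5: g* = 1 − 1/4.5 = 0.7778.
Additional gain needed = 0.7778 − 0.6186 = 0.16.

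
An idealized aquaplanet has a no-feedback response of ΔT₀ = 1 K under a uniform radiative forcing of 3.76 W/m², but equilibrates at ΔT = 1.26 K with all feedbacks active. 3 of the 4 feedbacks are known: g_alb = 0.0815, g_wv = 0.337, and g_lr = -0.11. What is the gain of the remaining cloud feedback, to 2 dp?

-0.10

Amplification A = ΔT/ΔT₀ = 1.26/1 = 1.26.
Total gain g = 1 − 1/A = 1 − 1/1.26 = 0.2063.
Known gains sum to 0.0815 + 0.337 − 0.11 = 0.3085.
g_cld = 0.2063 − 0.3085 = -0.10.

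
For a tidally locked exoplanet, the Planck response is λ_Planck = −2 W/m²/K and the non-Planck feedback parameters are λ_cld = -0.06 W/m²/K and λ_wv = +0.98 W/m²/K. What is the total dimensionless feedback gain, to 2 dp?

Convert to gains: g_cld = -0.06/2 = -0.03; g_wv = 0.98/2 = 0.49.
Total gain g = 0.46.

0.46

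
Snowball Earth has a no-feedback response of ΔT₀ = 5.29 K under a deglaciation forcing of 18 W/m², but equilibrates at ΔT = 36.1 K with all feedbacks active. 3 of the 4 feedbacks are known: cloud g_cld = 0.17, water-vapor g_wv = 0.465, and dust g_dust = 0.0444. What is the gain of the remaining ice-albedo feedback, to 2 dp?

Amplification A = ΔT/ΔT₀ = 36.1/5.29 = 6.824.
Total gain g = 1 − 1/A = 1 − 1/6.824 = 0.8535.
Known gains sum to 0.17 + 0.465 + 0.0444 = 0.6794.
g_ice = 0.8535 − 0.6794 = 0.17.

0.17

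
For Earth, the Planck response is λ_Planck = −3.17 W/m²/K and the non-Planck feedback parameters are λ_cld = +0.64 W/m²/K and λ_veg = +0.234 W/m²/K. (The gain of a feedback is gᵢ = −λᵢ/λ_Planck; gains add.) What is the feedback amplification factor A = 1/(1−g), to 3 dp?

Convert to gains: g_cld = 0.64/3.17 = 0.2019; g_veg = 0.234/3.17 = 0.07382.
Total gain g = 0.27572.
A = 1/(1 − 0.27572) = 1.381.

1.381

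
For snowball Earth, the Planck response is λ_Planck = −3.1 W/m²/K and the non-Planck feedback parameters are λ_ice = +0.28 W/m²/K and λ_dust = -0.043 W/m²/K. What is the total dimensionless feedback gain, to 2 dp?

Convert to gains: g_ice = 0.28/3.1 = 0.09032; g_dust = -0.043/3.1 = -0.01387.
Total gain g = 0.07645.

0.08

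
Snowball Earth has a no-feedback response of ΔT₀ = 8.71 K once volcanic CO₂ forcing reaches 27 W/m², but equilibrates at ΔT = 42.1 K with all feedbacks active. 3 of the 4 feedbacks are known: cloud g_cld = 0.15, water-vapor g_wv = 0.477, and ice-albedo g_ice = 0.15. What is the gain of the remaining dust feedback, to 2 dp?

0.02

Amplification A = ΔT/ΔT₀ = 42.1/8.71 = 4.834.
Total gain g = 1 − 1/A = 1 − 1/4.834 = 0.7931.
Known gains sum to 0.15 + 0.477 + 0.15 = 0.777.
g_dust = 0.7931 − 0.777 = 0.02.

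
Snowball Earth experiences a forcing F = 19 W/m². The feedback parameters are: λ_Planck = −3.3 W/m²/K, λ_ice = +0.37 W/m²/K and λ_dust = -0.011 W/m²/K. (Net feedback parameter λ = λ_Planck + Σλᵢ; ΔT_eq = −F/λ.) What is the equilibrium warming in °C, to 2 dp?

6.46 °C

Net feedback parameter λ = (−3.3) + (+0.37) + (-0.011) = -2.941 W/m²/K.
ΔT = −F/λ = −19/(-2.941) = 6.46 °C.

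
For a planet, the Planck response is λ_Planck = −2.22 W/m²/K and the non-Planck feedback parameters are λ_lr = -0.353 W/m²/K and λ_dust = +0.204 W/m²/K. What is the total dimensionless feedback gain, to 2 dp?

-0.07

Convert to gains: g_lr = -0.353/2.22 = -0.159; g_dust = 0.204/2.22 = 0.09189.
Total gain g = -0.06711.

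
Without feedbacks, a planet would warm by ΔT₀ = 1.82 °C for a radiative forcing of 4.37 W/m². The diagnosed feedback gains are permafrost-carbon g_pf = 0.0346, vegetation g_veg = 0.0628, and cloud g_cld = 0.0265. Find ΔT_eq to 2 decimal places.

Total gain g = 0.0346 + 0.0628 + 0.0265 = 0.1239.
Amplification A = 1/(1 − 0.1239) = 1.141.
ΔT = 1.82 × 1.141 = 2.08 °C.

2.08 °C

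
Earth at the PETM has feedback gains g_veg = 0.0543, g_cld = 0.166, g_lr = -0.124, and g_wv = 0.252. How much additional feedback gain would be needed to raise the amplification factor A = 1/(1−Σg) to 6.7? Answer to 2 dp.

Current total gain = 0.3483.
Target gain for A = 6.7: g* = 1 − 1/6.7 = 0.8507.
Additional gain needed = 0.8507 − 0.3483 = 0.50.

0.50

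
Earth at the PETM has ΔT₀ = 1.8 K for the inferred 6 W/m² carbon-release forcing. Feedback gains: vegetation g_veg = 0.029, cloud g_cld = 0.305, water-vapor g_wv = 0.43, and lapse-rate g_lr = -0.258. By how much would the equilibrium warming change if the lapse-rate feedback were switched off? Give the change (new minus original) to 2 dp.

3.98 K

Original: g = 0.506, ΔT = 1.8/(1−0.506) = 3.6437 K.
Without lapse-rate: g' = 0.764, ΔT' = 1.8/(1−0.764) = 7.6271 K.
Change = 7.6271 − 3.6437 = 3.98 K.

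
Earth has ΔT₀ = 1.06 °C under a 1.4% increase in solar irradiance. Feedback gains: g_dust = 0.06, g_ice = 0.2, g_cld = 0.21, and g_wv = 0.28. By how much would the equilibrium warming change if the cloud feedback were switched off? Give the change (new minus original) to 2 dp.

-1.94 °C

Original: g = 0.75, ΔT = 1.06/(1−0.75) = 4.2400 °C.
Without cloud: g' = 0.54, ΔT' = 1.06/(1−0.54) = 2.3043 °C.
Change = 2.3043 − 4.2400 = -1.94 °C.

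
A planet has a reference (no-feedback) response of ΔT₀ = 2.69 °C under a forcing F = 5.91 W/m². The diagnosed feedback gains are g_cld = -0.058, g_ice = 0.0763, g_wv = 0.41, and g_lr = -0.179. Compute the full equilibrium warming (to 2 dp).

3.58 °C

Total gain g = -0.058 + 0.0763 + 0.41 − 0.179 = 0.2493.
Amplification A = 1/(1 − 0.2493) = 1.332.
ΔT = 2.69 × 1.332 = 3.58 °C.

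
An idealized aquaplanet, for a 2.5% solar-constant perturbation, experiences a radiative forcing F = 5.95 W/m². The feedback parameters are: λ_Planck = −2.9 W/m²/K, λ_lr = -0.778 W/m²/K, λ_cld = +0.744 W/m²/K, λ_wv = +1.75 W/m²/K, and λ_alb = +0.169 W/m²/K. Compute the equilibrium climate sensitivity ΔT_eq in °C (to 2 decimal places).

Net feedback parameter λ = (−2.9) + (-0.778) + (+0.744) + (+1.75) + (+0.169) = -1.015 W/m²/K.
ΔT = −F/λ = −5.95/(-1.015) = 5.86 °C.

5.86 °C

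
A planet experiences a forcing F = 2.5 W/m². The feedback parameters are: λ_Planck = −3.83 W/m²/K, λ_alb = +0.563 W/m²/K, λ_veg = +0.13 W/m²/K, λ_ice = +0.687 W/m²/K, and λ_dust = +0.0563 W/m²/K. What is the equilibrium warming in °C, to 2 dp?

1.04 °C

Net feedback parameter λ = (−3.83) + (+0.563) + (+0.13) + (+0.687) + (+0.0563) = -2.3937 W/m²/K.
ΔT = −F/λ = −2.5/(-2.3937) = 1.04 °C.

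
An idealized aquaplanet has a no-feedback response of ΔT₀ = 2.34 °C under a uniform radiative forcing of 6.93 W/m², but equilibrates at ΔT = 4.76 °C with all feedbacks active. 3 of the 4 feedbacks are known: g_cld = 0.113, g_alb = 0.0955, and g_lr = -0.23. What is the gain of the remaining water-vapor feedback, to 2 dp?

Amplification A = ΔT/ΔT₀ = 4.76/2.34 = 2.034.
Total gain g = 1 − 1/A = 1 − 1/2.034 = 0.5084.
Known gains sum to 0.113 + 0.0955 − 0.23 = -0.0215.
g_wv = 0.5084 + 0.0215 = 0.53.

0.53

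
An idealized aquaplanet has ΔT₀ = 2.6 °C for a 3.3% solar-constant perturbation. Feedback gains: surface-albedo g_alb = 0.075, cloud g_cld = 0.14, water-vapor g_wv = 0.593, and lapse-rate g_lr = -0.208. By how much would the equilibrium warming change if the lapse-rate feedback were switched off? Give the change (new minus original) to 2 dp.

Original: g = 0.6, ΔT = 2.6/(1−0.6) = 6.5000 °C.
Without lapse-rate: g' = 0.808, ΔT' = 2.6/(1−0.808) = 13.5417 °C.
Change = 13.5417 − 6.5000 = 7.04 °C.

7.04 °C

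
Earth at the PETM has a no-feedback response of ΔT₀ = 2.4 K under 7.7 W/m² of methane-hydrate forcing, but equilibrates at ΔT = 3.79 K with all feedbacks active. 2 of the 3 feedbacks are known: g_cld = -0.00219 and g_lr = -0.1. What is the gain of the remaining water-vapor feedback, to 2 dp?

Amplification A = ΔT/ΔT₀ = 3.79/2.4 = 1.579.
Total gain g = 1 − 1/A = 1 − 1/1.579 = 0.3667.
Known gains sum to -0.00219 − 0.1 = -0.10219.
g_wv = 0.3667 + 0.10219 = 0.47.

0.47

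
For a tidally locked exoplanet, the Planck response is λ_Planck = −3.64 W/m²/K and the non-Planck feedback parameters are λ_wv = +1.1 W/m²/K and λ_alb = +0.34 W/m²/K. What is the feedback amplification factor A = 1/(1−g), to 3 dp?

Convert to gains: g_wv = 1.1/3.64 = 0.3022; g_alb = 0.34/3.64 = 0.09341.
Total gain g = 0.39561.
A = 1/(1 − 0.39561) = 1.655.

1.655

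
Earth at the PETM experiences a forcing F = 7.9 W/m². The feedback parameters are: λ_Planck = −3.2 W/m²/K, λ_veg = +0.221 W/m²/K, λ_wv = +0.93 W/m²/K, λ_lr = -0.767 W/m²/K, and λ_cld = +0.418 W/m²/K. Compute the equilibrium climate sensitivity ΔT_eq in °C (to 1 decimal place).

3.3 °C

Net feedback parameter λ = (−3.2) + (+0.221) + (+0.93) + (-0.767) + (+0.418) = -2.398 W/m²/K.
ΔT = −F/λ = −7.9/(-2.398) = 3.3 °C.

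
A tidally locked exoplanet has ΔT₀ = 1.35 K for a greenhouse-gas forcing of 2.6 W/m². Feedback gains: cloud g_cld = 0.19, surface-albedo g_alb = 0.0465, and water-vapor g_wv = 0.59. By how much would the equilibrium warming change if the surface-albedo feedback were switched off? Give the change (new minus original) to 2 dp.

Original: g = 0.8265, ΔT = 1.35/(1−0.8265) = 7.7810 K.
Without surface-albedo: g' = 0.78, ΔT' = 1.35/(1−0.78) = 6.1364 K.
Change = 6.1364 − 7.7810 = -1.64 K.

-1.64 K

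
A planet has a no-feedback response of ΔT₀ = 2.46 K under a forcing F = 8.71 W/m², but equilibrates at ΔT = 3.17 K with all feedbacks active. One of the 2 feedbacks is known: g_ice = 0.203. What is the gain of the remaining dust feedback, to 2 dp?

Amplification A = ΔT/ΔT₀ = 3.17/2.46 = 1.289.
Total gain g = 1 − 1/A = 1 − 1/1.289 = 0.2242.
The known gain is 0.203.
g_dust = 0.2242 − 0.203 = 0.02.

0.02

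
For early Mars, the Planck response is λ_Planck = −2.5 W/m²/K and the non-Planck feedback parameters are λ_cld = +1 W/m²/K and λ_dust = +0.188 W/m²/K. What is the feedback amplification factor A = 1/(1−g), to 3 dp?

Convert to gains: g_cld = 1/2.5 = 0.4; g_dust = 0.188/2.5 = 0.0752.
Total gain g = 0.4752.
A = 1/(1 − 0.4752) = 1.905.

1.905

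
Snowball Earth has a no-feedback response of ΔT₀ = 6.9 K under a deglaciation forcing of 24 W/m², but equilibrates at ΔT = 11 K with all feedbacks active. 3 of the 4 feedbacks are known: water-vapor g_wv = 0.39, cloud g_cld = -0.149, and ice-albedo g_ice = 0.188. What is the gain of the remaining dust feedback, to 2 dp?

Amplification A = ΔT/ΔT₀ = 11/6.9 = 1.594.
Total gain g = 1 − 1/A = 1 − 1/1.594 = 0.3726.
Known gains sum to 0.39 − 0.149 + 0.188 = 0.429.
g_dust = 0.3726 − 0.429 = -0.06.

-0.06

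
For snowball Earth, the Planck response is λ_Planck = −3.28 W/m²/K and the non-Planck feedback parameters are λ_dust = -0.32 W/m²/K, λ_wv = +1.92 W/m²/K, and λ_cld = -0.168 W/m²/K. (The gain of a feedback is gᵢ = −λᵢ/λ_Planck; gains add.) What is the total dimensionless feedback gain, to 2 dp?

Convert to gains: g_dust = -0.32/3.28 = -0.09756; g_wv = 1.92/3.28 = 0.5854; g_cld = -0.168/3.28 = -0.05122.
Total gain g = 0.43662.

0.44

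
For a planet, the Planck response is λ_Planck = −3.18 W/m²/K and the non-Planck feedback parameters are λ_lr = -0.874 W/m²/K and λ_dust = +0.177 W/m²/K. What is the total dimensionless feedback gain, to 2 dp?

Convert to gains: g_lr = -0.874/3.18 = -0.2748; g_dust = 0.177/3.18 = 0.05566.
Total gain g = -0.21914.

-0.22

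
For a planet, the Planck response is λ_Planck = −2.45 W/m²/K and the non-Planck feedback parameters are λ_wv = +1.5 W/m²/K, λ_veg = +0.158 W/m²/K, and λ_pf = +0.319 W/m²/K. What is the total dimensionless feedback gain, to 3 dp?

Convert to gains: g_wv = 1.5/2.45 = 0.6122; g_veg = 0.158/2.45 = 0.06449; g_pf = 0.319/2.45 = 0.1302.
Total gain g = 0.80689.

0.807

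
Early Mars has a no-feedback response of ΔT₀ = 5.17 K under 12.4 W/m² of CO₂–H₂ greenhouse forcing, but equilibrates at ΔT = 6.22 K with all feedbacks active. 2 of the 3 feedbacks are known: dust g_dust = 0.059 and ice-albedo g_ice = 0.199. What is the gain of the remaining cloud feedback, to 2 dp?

-0.09

Amplification A = ΔT/ΔT₀ = 6.22/5.17 = 1.203.
Total gain g = 1 − 1/A = 1 − 1/1.203 = 0.1687.
Known gains sum to 0.059 + 0.199 = 0.258.
g_cld = 0.1687 − 0.258 = -0.09.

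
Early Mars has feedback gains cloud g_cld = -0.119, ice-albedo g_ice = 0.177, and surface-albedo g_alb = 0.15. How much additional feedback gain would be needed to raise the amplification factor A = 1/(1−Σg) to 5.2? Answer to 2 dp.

Current total gain = 0.208.
Target gain for A = 5.2: g* = 1 − 1/5.2 = 0.8077.
Additional gain needed = 0.8077 − 0.208 = 0.60.

0.60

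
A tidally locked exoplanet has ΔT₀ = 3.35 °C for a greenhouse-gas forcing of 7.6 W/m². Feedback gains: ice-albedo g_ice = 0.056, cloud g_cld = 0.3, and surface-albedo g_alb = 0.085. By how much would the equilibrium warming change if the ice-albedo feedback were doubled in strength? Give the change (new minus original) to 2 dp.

0.67 °C

Original: g = 0.441, ΔT = 3.35/(1−0.441) = 5.9928 °C.
With doubled ice-albedo: g' = 0.497, ΔT' = 3.35/(1−0.497) = 6.6600 °C.
Change = 6.6600 − 5.9928 = 0.67 °C.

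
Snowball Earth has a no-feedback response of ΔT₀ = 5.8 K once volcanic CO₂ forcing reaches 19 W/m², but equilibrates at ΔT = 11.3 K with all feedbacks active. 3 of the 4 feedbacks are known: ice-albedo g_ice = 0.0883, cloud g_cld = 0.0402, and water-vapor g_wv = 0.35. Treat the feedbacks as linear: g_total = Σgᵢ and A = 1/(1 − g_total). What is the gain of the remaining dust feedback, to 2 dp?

Amplification A = ΔT/ΔT₀ = 11.3/5.8 = 1.948.
Total gain g = 1 − 1/A = 1 − 1/1.948 = 0.4867.
Known gains sum to 0.0883 + 0.0402 + 0.35 = 0.4785.
g_dust = 0.4867 − 0.4785 = 0.01.

0.01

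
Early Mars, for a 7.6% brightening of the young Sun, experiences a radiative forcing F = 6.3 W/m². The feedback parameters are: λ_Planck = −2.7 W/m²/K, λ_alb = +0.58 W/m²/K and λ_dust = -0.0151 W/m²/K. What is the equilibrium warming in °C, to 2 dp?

2.95 °C

Net feedback parameter λ = (−2.7) + (+0.58) + (-0.0151) = -2.1351 W/m²/K.
ΔT = −F/λ = −6.3/(-2.1351) = 2.95 °C.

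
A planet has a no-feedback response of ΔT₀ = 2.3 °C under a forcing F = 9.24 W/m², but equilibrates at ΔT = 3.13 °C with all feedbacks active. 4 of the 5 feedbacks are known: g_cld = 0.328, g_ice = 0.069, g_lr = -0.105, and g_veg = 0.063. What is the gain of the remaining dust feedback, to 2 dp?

Amplification A = ΔT/ΔT₀ = 3.13/2.3 = 1.361.
Total gain g = 1 − 1/A = 1 − 1/1.361 = 0.2652.
Known gains sum to 0.328 + 0.069 − 0.105 + 0.063 = 0.355.
g_dust = 0.2652 − 0.355 = -0.09.

-0.09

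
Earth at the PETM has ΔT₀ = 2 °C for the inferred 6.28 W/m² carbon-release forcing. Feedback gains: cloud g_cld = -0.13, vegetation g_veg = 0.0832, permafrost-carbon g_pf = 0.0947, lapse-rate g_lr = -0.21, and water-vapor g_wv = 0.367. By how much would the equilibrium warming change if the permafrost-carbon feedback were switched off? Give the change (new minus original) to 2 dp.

-0.27 °C

Original: g = 0.2049, ΔT = 2/(1−0.2049) = 2.5154 °C.
Without permafrost-carbon: g' = 0.1102, ΔT' = 2/(1−0.1102) = 2.2477 °C.
Change = 2.2477 − 2.5154 = -0.27 °C.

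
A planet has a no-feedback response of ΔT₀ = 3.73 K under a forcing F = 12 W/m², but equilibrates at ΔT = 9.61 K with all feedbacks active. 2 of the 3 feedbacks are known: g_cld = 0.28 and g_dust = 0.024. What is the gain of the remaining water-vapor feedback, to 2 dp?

0.31

Amplification A = ΔT/ΔT₀ = 9.61/3.73 = 2.576.
Total gain g = 1 − 1/A = 1 − 1/2.576 = 0.6118.
Known gains sum to 0.28 + 0.024 = 0.304.
g_wv = 0.6118 − 0.304 = 0.31.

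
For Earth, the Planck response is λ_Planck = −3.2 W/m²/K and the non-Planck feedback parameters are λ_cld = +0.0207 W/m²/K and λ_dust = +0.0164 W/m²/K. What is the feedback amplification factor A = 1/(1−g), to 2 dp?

Convert to gains: g_cld = 0.0207/3.2 = 0.006469; g_dust = 0.0164/3.2 = 0.005125.
Total gain g = 0.011594.
A = 1/(1 − 0.011594) = 1.01.

1.01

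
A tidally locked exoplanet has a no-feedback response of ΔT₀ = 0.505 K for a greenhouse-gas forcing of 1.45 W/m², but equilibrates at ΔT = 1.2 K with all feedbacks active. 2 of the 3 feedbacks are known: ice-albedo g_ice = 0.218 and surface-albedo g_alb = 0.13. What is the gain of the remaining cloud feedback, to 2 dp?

Amplification A = ΔT/ΔT₀ = 1.2/0.505 = 2.376.
Total gain g = 1 − 1/A = 1 − 1/2.376 = 0.5791.
Known gains sum to 0.218 + 0.13 = 0.348.
g_cld = 0.5791 − 0.348 = 0.23.

0.23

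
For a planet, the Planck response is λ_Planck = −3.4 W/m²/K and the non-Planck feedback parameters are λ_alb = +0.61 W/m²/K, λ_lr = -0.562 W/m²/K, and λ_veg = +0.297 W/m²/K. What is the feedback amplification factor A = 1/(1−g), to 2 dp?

1.11

Convert to gains: g_alb = 0.61/3.4 = 0.1794; g_lr = -0.562/3.4 = -0.1653; g_veg = 0.297/3.4 = 0.08735.
Total gain g = 0.10145.
A = 1/(1 − 0.10145) = 1.11.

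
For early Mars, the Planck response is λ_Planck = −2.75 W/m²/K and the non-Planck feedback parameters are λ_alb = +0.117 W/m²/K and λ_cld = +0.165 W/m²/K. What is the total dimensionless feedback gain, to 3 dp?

Convert to gains: g_alb = 0.117/2.75 = 0.04255; g_cld = 0.165/2.75 = 0.06.
Total gain g = 0.10255.

0.103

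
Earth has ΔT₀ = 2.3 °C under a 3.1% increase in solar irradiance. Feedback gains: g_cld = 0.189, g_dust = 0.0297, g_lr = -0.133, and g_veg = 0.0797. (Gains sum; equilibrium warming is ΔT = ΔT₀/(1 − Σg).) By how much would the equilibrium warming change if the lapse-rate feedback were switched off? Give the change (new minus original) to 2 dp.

Original: g = 0.1654, ΔT = 2.3/(1−0.1654) = 2.7558 °C.
Without lapse-rate: g' = 0.2984, ΔT' = 2.3/(1−0.2984) = 3.2782 °C.
Change = 3.2782 − 2.7558 = 0.52 °C.

0.52 °C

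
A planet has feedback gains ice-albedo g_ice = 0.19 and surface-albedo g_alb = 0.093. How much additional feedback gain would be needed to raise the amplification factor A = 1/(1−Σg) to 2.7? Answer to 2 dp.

Current total gain = 0.283.
Target gain for A = 2.7: g* = 1 − 1/2.7 = 0.6296.
Additional gain needed = 0.6296 − 0.283 = 0.35.

0.35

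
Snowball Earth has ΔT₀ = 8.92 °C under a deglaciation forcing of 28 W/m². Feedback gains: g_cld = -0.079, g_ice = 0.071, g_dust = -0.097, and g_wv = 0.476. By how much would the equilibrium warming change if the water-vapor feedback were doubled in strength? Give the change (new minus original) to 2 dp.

44.12 °C

Original: g = 0.371, ΔT = 8.92/(1−0.371) = 14.1812 °C.
With doubled water-vapor: g' = 0.847, ΔT' = 8.92/(1−0.847) = 58.3007 °C.
Change = 58.3007 − 14.1812 = 44.12 °C.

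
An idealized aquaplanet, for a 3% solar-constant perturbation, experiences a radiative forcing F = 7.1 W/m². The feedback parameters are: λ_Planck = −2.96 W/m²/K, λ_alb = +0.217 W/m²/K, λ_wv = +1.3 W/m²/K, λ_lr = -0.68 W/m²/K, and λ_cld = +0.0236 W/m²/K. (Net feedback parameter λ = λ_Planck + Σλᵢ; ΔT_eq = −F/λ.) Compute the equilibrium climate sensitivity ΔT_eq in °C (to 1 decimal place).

3.4 °C

Net feedback parameter λ = (−2.96) + (+0.217) + (+1.3) + (-0.68) + (+0.0236) = -2.0994 W/m²/K.
ΔT = −F/λ = −7.1/(-2.0994) = 3.4 °C.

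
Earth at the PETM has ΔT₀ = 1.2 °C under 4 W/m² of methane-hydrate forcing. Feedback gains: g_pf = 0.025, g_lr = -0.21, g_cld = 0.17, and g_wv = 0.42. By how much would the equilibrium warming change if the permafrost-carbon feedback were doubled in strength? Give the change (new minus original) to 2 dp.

0.09 °C

Original: g = 0.405, ΔT = 1.2/(1−0.405) = 2.0168 °C.
With doubled permafrost-carbon: g' = 0.43, ΔT' = 1.2/(1−0.43) = 2.1053 °C.
Change = 2.1053 − 2.0168 = 0.09 °C.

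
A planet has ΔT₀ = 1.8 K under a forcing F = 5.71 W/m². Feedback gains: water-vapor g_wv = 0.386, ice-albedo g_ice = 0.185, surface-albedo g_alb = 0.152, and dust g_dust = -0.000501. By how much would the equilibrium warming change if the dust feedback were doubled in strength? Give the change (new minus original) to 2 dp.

-0.01 K

Original: g = 0.722499, ΔT = 1.8/(1−0.722499) = 6.4865 K.
With doubled dust: g' = 0.721998, ΔT' = 1.8/(1−0.721998) = 6.4748 K.
Change = 6.4748 − 6.4865 = -0.01 K.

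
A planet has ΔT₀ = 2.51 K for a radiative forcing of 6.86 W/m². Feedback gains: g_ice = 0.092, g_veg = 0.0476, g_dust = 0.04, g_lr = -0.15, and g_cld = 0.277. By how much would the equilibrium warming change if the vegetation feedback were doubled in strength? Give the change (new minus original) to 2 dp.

0.27 K

Original: g = 0.3066, ΔT = 2.51/(1−0.3066) = 3.6198 K.
With doubled vegetation: g' = 0.3542, ΔT' = 2.51/(1−0.3542) = 3.8867 K.
Change = 3.8867 − 3.6198 = 0.27 K.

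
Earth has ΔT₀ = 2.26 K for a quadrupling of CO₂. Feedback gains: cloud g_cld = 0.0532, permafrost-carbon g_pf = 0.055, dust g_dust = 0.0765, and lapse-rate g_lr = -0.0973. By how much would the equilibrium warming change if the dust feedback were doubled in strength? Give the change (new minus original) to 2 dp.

0.23 K

Original: g = 0.0874, ΔT = 2.26/(1−0.0874) = 2.4764 K.
With doubled dust: g' = 0.1639, ΔT' = 2.26/(1−0.1639) = 2.7030 K.
Change = 2.7030 − 2.4764 = 0.23 K.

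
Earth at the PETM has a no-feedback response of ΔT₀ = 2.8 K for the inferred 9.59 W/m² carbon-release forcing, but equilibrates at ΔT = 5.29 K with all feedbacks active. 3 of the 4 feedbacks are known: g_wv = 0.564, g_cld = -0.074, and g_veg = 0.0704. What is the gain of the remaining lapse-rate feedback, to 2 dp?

-0.09

Amplification A = ΔT/ΔT₀ = 5.29/2.8 = 1.889.
Total gain g = 1 − 1/A = 1 − 1/1.889 = 0.4706.
Known gains sum to 0.564 − 0.074 + 0.0704 = 0.5604.
g_lr = 0.4706 − 0.5604 = -0.09.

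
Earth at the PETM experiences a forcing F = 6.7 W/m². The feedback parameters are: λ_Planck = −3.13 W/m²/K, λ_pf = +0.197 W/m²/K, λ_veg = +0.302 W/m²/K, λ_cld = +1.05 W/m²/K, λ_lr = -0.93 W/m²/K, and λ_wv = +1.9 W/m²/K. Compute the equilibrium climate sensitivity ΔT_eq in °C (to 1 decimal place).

Net feedback parameter λ = (−3.13) + (+0.197) + (+0.302) + (+1.05) + (-0.93) + (+1.9) = -0.611 W/m²/K.
ΔT = −F/λ = −6.7/(-0.611) = 11.0 °C.

11.0 °C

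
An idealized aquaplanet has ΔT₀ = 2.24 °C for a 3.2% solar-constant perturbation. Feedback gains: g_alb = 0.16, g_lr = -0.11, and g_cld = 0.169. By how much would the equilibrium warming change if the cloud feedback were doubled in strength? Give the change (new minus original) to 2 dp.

Original: g = 0.219, ΔT = 2.24/(1−0.219) = 2.8681 °C.
With doubled cloud: g' = 0.388, ΔT' = 2.24/(1−0.388) = 3.6601 °C.
Change = 3.6601 − 2.8681 = 0.79 °C.

0.79 °C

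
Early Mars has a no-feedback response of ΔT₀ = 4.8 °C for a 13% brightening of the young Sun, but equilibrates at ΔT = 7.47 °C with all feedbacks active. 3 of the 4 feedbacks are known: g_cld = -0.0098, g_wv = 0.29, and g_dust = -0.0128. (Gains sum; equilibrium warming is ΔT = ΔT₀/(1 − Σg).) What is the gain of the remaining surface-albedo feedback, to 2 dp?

0.09

Amplification A = ΔT/ΔT₀ = 7.47/4.8 = 1.556.
Total gain g = 1 − 1/A = 1 − 1/1.556 = 0.3573.
Known gains sum to -0.0098 + 0.29 − 0.0128 = 0.2674.
g_alb = 0.3573 − 0.2674 = 0.09.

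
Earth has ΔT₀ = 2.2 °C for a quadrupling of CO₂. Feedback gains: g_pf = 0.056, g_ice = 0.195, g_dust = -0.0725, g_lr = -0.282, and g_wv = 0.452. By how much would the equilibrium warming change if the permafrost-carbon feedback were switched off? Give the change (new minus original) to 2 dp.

Original: g = 0.3485, ΔT = 2.2/(1−0.3485) = 3.3768 °C.
Without permafrost-carbon: g' = 0.2925, ΔT' = 2.2/(1−0.2925) = 3.1095 °C.
Change = 3.1095 − 3.3768 = -0.27 °C.

-0.27 °C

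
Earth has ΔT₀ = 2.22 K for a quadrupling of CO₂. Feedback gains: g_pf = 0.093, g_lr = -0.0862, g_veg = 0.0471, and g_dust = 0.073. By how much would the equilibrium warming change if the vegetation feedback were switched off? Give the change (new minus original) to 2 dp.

-0.13 K

Original: g = 0.1269, ΔT = 2.22/(1−0.1269) = 2.5427 K.
Without vegetation: g' = 0.0798, ΔT' = 2.22/(1−0.0798) = 2.4125 K.
Change = 2.4125 − 2.5427 = -0.13 K.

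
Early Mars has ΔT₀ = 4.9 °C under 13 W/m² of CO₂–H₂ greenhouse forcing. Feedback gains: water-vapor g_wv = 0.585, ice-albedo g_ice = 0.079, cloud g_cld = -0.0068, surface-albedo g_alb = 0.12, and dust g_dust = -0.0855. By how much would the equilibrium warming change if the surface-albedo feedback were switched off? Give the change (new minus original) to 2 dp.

Original: g = 0.6917, ΔT = 4.9/(1−0.6917) = 15.8936 °C.
Without surface-albedo: g' = 0.5717, ΔT' = 4.9/(1−0.5717) = 11.4406 °C.
Change = 11.4406 − 15.8936 = -4.45 °C.

-4.45 °C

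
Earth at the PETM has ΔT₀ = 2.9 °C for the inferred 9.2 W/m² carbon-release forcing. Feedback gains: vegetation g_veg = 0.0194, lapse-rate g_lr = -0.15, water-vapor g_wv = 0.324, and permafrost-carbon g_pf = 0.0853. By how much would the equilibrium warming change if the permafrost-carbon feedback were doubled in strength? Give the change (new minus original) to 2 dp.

0.54 °C

Original: g = 0.2787, ΔT = 2.9/(1−0.2787) = 4.0205 °C.
With doubled permafrost-carbon: g' = 0.364, ΔT' = 2.9/(1−0.364) = 4.5597 °C.
Change = 4.5597 − 4.0205 = 0.54 °C.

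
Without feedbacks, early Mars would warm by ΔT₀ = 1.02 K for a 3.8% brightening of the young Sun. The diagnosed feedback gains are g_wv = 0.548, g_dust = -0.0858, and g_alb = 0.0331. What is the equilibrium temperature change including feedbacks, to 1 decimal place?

Total gain g = 0.548 − 0.0858 + 0.0331 = 0.4953.
Amplification A = 1/(1 − 0.4953) = 1.981.
ΔT = 1.02 × 1.981 = 2.0 K.

2.0 K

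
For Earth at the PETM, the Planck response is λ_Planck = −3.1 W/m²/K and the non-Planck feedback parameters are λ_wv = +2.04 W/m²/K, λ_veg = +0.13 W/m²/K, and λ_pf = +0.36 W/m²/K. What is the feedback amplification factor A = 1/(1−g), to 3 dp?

Convert to gains: g_wv = 2.04/3.1 = 0.6581; g_veg = 0.13/3.1 = 0.04194; g_pf = 0.36/3.1 = 0.1161.
Total gain g = 0.81614.
A = 1/(1 − 0.81614) = 5.439.

5.439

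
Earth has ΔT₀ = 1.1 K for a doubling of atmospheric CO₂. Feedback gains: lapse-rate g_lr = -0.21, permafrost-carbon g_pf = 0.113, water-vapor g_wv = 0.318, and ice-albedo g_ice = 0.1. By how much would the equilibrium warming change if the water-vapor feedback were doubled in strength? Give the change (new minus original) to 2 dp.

Original: g = 0.321, ΔT = 1.1/(1−0.321) = 1.6200 K.
With doubled water-vapor: g' = 0.639, ΔT' = 1.1/(1−0.639) = 3.0471 K.
Change = 3.0471 − 1.6200 = 1.43 K.

1.43 K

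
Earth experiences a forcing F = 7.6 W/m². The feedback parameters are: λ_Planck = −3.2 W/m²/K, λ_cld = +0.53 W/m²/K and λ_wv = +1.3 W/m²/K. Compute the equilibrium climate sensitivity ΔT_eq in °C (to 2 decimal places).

Net feedback parameter λ = (−3.2) + (+0.53) + (+1.3) = -1.37 W/m²/K.
ΔT = −F/λ = −7.6/(-1.37) = 5.55 °C.

5.55 °C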